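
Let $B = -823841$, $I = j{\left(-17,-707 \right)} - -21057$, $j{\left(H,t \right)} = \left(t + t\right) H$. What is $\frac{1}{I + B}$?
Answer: $- \frac{1}{778746} \approx -1.2841 \cdot 10^{-6}$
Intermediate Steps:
$j{\left(H,t \right)} = 2 H t$ ($j{\left(H,t \right)} = 2 t H = 2 H t$)
$I = 45095$ ($I = 2 \left(-17\right) \left(-707\right) - -21057 = 24038 + 21057 = 45095$)
$\frac{1}{I + B} = \frac{1}{45095 - 823841} = \frac{1}{-778746} = - \frac{1}{778746}$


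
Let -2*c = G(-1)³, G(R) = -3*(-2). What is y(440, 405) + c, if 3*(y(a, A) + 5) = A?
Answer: 22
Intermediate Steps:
G(R) = 6
y(a, A) = -5 + A/3
c = -108 (c = -½*6³ = -½*216 = -108)
y(440, 405) + c = (-5 + (⅓)*405) - 108 = (-5 + 135) - 108 = 130 - 108 = 22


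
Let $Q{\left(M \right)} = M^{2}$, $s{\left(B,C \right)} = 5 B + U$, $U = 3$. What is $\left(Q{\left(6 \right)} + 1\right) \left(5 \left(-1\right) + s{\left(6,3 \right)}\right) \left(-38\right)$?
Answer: $-39368$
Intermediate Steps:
$s{\left(B,C \right)} = 3 + 5 B$ ($s{\left(B,C \right)} = 5 B + 3 = 3 + 5 B$)
$\left(Q{\left(6 \right)} + 1\right) \left(5 \left(-1\right) + s{\left(6,3 \right)}\right) \left(-38\right) = \left(6^{2} + 1\right) \left(5 \left(-1\right) + \left(3 + 5 \cdot 6\right)\right) \left(-38\right) = \left(36 + 1\right) \left(-5 + \left(3 + 30\right)\right) \left(-38\right) = 37 \left(-5 + 33\right) \left(-38\right) = 37 \cdot 28 \left(-38\right) = 1036 \left(-38\right) = -39368$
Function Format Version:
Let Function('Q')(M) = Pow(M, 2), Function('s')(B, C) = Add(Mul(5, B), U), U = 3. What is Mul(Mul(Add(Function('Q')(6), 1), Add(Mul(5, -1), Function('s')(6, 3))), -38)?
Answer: -39368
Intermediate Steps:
Function('s')(B, C) = Add(3, Mul(5, B)) (Function('s')(B, C) = Add(Mul(5, B), 3) = Add(3, Mul(5, B)))
Mul(Mul(Add(Function('Q')(6), 1), Add(Mul(5, -1), Function('s')(6, 3))), -38) = Mul(Mul(Add(Pow(6, 2), 1), Add(Mul(5, -1), Add(3, Mul(5, 6)))), -38) = Mul(Mul(Add(36, 1), Add(-5, Add(3, 30))), -38) = Mul(Mul(37, Add(-5, 33)), -38) = Mul(Mul(37, 28), -38) = Mul(1036, -38) = -39368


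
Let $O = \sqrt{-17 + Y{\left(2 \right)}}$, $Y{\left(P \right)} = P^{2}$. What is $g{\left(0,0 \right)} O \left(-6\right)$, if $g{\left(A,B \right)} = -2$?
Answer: $12 i \sqrt{13} \approx 43.267 i$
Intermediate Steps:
$O = i \sqrt{13}$ ($O = \sqrt{-17 + 2^{2}} = \sqrt{-17 + 4} = \sqrt{-13} = i \sqrt{13} \approx 3.6056 i$)
$g{\left(0,0 \right)} O \left(-6\right) = - 2 i \sqrt{13} \left(-6\right) = 12 i \sqrt{13}$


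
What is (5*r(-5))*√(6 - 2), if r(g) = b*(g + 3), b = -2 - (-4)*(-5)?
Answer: 440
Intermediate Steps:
b = -22 (b = -2 - 1*20 = -2 - 20 = -22)
r(g) = -66 - 22*g (r(g) = -22*(g + 3) = -22*(3 + g) = -66 - 22*g)
(5*r(-5))*√(6 - 2) = (5*(-66 - 22*(-5)))*√(6 - 2) = (5*(-66 + 110))*√4 = (5*44)*2 = 220*2 = 440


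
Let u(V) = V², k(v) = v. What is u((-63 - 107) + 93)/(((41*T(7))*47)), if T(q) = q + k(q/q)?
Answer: 5929/15416 ≈ 0.38460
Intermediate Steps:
T(q) = 1 + q (T(q) = q + q/q = q + 1 = 1 + q)
u((-63 - 107) + 93)/(((41*T(7))*47)) = ((-63 - 107) + 93)²/(((41*(1 + 7))*47)) = (-170 + 93)²/(((41*8)*47)) = (-77)²/((328*47)) = 5929/15416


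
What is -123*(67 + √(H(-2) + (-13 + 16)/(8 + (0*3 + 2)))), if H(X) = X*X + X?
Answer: -8241 - 123*√230/10 ≈ -8427.5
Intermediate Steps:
H(X) = X + X² (H(X) = X² + X = X + X²)
-123*(67 + √(H(-2) + (-13 + 16)/(8 + (0*3 + 2)))) = -123*(67 + √(-2*(1 - 2) + (-13 + 16)/(8 + (0*3 + 2)))) = -123*(67 + √(-2*(-1) + 3/(8 + (0 + 2)))) = -123*(67 + √(2 + 3/(8 + 2))) = -123*(67 + √(2 + 3/10)) = -123*(67 + √(23/10)) = -123*(67 + √230/10) = -8241 - 123*√230/10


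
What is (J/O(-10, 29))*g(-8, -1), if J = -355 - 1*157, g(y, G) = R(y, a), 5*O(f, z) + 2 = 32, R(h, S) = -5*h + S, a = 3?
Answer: -11008/3 ≈ -3669.3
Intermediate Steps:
R(h, S) = S - 5*h
O(f, z) = 6 (O(f, z) = -2/5 + (1/5)*32 = -2/5 + 32/5 = 6)
g(y, G) = 3 - 5*y
J = -512 (J = -355 - 157 = -512)
(J/O(-10, 29))*g(-8, -1) = (-512/6)*(3 - 5*(-8)) = (-512*1/6)*(3 + 40) = -256/3*43 = -11008/3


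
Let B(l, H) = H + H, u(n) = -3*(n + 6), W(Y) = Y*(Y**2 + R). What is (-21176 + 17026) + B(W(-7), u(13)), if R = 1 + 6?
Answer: -4264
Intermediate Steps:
R = 7
W(Y) = Y*(7 + Y**2) (W(Y) = Y*(Y**2 + 7) = Y*(7 + Y**2))
u(n) = -18 - 3*n (u(n) = -3*(6 + n) = -18 - 3*n)
B(l, H) = 2*H
(-21176 + 17026) + B(W(-7), u(13)) = (-21176 + 17026) + 2*(-18 - 3*13) = -4150 + 2*(-18 - 39) = -4150 + 2*(-57) = -4150 - 114 = -4264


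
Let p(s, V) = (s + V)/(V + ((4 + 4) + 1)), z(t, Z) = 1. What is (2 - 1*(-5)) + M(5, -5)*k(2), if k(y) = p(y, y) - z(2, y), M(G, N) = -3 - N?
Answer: 63/11 ≈ 5.7273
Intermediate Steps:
p(s, V) = (V + s)/(9 + V) (p(s, V) = (V + s)/(V + (8 + 1)) = (V + s)/(V + 9) = (V + s)/(9 + V))
k(y) = -1 + 2*y/(9 + y) (k(y) = (y + y)/(9 + y) - 1*1 = (2*y)/(9 + y) - 1 = 2*y/(9 + y) - 1 = -1 + 2*y/(9 + y))
(2 - 1*(-5)) + M(5, -5)*k(2) = (2 - 1*(-5)) + (-3 - 1*(-5))*((-9 + 2)/(9 + 2)) = (2 + 5) + (-3 + 5)*(-7/11) = 7 + 2*((1/11)*(-7)) = 7 + 2*(-7/11) = 7 - 14/11 = 63/11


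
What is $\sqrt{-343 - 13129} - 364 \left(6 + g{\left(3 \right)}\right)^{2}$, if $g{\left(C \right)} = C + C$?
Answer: $-52416 + 4 i \sqrt{842} \approx -52416.0 + 116.07 i$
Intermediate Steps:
$g{\left(C \right)} = 2 C$
$\sqrt{-343 - 13129} - 364 \left(6 + g{\left(3 \right)}\right)^{2} = \sqrt{-343 - 13129} - 364 \left(6 + 2 \cdot 3\right)^{2} = \sqrt{-13472} - 364 \left(6 + 6\right)^{2} = 4 i \sqrt{842} - 364 \cdot 12^{2} = 4 i \sqrt{842} - 364 \cdot 144 = 4 i \sqrt{842} - 52416 = -52416 + 4 i \sqrt{842}$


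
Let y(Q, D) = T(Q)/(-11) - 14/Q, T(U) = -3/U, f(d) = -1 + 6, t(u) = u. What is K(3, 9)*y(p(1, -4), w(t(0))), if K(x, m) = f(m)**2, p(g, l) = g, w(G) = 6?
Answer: -3775/11 ≈ -343.18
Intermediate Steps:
f(d) = 5
K(x, m) = 25 (K(x, m) = 5**2 = 25)
y(Q, D) = -151/(11*Q) (y(Q, D) = -3/Q/(-11) - 14/Q = -3/Q*(-1/11) - 14/Q = 3/(11*Q) - 14/Q = -151/(11*Q))
K(3, 9)*y(p(1, -4), w(t(0))) = 25*(-151/11/1) = 25*(-151/11*1) = 25*(-151/11) = -3775/11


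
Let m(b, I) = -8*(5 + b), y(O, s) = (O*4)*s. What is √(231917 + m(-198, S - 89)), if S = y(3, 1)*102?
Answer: √233461 ≈ 483.18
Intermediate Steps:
y(O, s) = 4*O*s (y(O, s) = (4*O)*s = 4*O*s)
S = 1224 (S = (4*3*1)*102 = 12*102 = 1224)
m(b, I) = -40 - 8*b
√(231917 + m(-198, S - 89)) = √(231917 + (-40 - 8*(-198))) = √(231917 + (-40 + 1584)) = √(231917 + 1544) = √233461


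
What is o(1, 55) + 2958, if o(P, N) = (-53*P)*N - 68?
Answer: -25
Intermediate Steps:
o(P, N) = -68 - 53*N*P (o(P, N) = -53*N*P - 68 = -68 - 53*N*P)
o(1, 55) + 2958 = (-68 - 53*55*1) + 2958 = (-68 - 2915) + 2958 = -2983 + 2958 = -25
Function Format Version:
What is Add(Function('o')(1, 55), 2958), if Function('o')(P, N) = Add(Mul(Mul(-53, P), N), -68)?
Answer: -25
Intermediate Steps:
Function('o')(P, N) = Add(-68, Mul(-53, N, P)) (Function('o')(P, N) = Add(Mul(-53, N, P), -68) = Add(-68, Mul(-53, N, P)))
Add(Function('o')(1, 55), 2958) = Add(Add(-68, Mul(-53, 55, 1)), 2958) = Add(Add(-68, -2915), 2958) = Add(-2983, 2958) = -25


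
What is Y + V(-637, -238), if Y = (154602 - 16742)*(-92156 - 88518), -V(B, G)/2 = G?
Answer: -24907717164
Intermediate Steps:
V(B, G) = -2*G
Y = -24907717640 (Y = 137860*(-180674) = -24907717640)
Y + V(-637, -238) = -24907717640 - 2*(-238) = -24907717640 + 476 = -24907717164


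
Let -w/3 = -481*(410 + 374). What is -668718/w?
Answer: -111453/188552 ≈ -0.59110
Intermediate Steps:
w = 1131312 (w = -(-1443)*(410 + 374) = -(-1443)*784 = -3*(-377104) = 1131312)
-668718/w = -668718/1131312 = -668718*1/1131312 = -111453/188552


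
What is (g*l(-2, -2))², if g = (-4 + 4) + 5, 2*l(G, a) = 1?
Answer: 25/4 ≈ 6.2500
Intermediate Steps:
l(G, a) = ½ (l(G, a) = (½)*1 = ½)
g = 5 (g = 0 + 5 = 5)
(g*l(-2, -2))² = (5*(½))² = (5/2)² = 25/4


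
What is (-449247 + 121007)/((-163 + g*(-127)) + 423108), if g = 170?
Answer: -65648/80271 ≈ -0.81783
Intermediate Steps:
(-449247 + 121007)/((-163 + g*(-127)) + 423108) = (-449247 + 121007)/((-163 + 170*(-127)) + 423108) = -328240/((-163 - 21590) + 423108) = -328240/(-21753 + 423108) = -328240/401355 = -328240*1/401355 = -65648/80271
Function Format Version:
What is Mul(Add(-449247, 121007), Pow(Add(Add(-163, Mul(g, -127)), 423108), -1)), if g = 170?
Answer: Rational(-65648, 80271) ≈ -0.81783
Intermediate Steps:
Mul(Add(-449247, 121007), Pow(Add(Add(-163, Mul(g, -127)), 423108), -1)) = Mul(Add(-449247, 121007), Pow(Add(Add(-163, Mul(170, -127)), 423108), -1)) = Mul(-328240, Pow(Add(Add(-163, -21590), 423108), -1)) = Mul(-328240, Pow(Add(-21753, 423108), -1)) = Mul(-328240, Pow(401355, -1)) = Mul(-328240, Rational(1, 401355)) = Rational(-65648, 80271)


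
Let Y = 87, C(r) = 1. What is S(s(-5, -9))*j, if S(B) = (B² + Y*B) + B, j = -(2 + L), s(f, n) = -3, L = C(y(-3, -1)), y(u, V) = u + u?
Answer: 765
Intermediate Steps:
y(u, V) = 2*u
L = 1
j = -3 (j = -(2 + 1) = -1*3 = -3)
S(B) = B² + 88*B (S(B) = (B² + 87*B) + B = B² + 88*B)
S(s(-5, -9))*j = -3*(88 - 3)*(-3) = -3*85*(-3) = -255*(-3) = 765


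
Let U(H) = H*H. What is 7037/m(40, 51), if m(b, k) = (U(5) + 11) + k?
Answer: 7037/87 ≈ 80.885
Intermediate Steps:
U(H) = H²
m(b, k) = 36 + k (m(b, k) = (5² + 11) + k = (25 + 11) + k = 36 + k)
7037/m(40, 51) = 7037/(36 + 51) = 7037/87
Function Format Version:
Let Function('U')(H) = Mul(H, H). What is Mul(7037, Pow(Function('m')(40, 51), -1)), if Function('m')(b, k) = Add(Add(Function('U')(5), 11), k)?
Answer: Rational(7037, 87) ≈ 80.885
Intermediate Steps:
Function('U')(H) = Pow(H, 2)
Function('m')(b, k) = Add(36, k) (Function('m')(b, k) = Add(Add(Pow(5, 2), 11), k) = Add(Add(25, 11), k) = Add(36, k))
Mul(7037, Pow(Function('m')(40, 51), -1)) = Mul(7037, Pow(Add(36, 51), -1)) = Mul(7037, Pow(87, -1)) = Mul(7037, Rational(1, 87)) = Rational(7037, 87)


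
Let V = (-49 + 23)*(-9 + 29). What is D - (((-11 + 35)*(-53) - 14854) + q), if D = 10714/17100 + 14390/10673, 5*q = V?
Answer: 1481235064261/91254150 ≈ 16232.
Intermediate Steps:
V = -520 (V = -26*20 = -520)
q = -104 (q = (⅕)*(-520) = -104)
D = 180209761/91254150 (D = 10714*(1/17100) + 14390*(1/10673) = 5357/8550 + 14390/10673 = 180209761/91254150 ≈ 1.9748)
D - (((-11 + 35)*(-53) - 14854) + q) = 180209761/91254150 - (((-11 + 35)*(-53) - 14854) - 104) = 180209761/91254150 - ((24*(-53) - 14854) - 104) = 180209761/91254150 - ((-1272 - 14854) - 104) = 180209761/91254150 - (-16126 - 104) = 180209761/91254150 - 1*(-16230) = 180209761/91254150 + 16230 = 1481235064261/91254150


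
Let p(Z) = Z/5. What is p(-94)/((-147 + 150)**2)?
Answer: -94/45 ≈ -2.0889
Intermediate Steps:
p(Z) = Z/5 (p(Z) = Z*(1/5) = Z/5)
p(-94)/((-147 + 150)**2) = ((1/5)*(-94))/((-147 + 150)**2) = -94/(5*(3**2)) = -94/5/9 = -94/5*1/9 = -94/45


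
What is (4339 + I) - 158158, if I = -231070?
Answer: -384889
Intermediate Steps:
(4339 + I) - 158158 = (4339 - 231070) - 158158 = -226731 - 158158 = -384889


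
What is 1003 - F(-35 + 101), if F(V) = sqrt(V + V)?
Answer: 1003 - 2*sqrt(33) ≈ 991.51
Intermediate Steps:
F(V) = sqrt(2)*sqrt(V) (F(V) = sqrt(2*V) = sqrt(2)*sqrt(V))
1003 - F(-35 + 101) = 1003 - sqrt(2)*sqrt(-35 + 101) = 1003 - sqrt(2)*sqrt(66) = 1003 - 2*sqrt(33)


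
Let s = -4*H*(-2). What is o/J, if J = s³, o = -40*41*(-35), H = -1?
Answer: -7175/64 ≈ -112.11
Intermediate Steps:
s = -8 (s = -4*(-1)*(-2) = 4*(-2) = -8)
o = 57400 (o = -1640*(-35) = 57400)
J = -512 (J = (-8)³ = -512)
o/J = 57400/(-512) = 57400*(-1/512) = -7175/64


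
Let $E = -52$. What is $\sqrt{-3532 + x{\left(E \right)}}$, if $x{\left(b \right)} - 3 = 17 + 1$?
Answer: $i \sqrt{3511} \approx 59.254 i$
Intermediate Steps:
$x{\left(b \right)} = 21$ ($x{\left(b \right)} = 3 + \left(17 + 1\right) = 3 + 18 = 21$)
$\sqrt{-3532 + x{\left(E \right)}} = \sqrt{-3532 + 21} = \sqrt{-3511} = i \sqrt{3511}$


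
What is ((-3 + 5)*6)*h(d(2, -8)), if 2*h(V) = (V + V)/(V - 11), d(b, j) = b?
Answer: -8/3 ≈ -2.6667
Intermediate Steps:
h(V) = V/(-11 + V) (h(V) = ((V + V)/(V - 11))/2 = ((2*V)/(-11 + V))/2 = (2*V/(-11 + V))/2 = V/(-11 + V))
((-3 + 5)*6)*h(d(2, -8)) = ((-3 + 5)*6)*(2/(-11 + 2)) = (2*6)*(2/(-9)) = 12*(2*(-1/9)) = 12*(-2/9) = -8/3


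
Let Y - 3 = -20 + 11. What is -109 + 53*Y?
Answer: -427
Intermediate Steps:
Y = -6 (Y = 3 + (-20 + 11) = 3 - 9 = -6)
-109 + 53*Y = -109 + 53*(-6) = -109 - 318 = -427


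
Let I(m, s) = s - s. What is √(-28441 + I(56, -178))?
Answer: I*√28441 ≈ 168.64*I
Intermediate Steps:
I(m, s) = 0
√(-28441 + I(56, -178)) = √(-28441 + 0) = √(-28441) = I*√28441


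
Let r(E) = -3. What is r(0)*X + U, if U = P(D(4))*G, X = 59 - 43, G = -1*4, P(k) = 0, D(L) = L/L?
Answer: -48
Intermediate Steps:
D(L) = 1
G = -4
X = 16
U = 0 (U = 0*(-4) = 0)
r(0)*X + U = -3*16 + 0 = -48 + 0 = -48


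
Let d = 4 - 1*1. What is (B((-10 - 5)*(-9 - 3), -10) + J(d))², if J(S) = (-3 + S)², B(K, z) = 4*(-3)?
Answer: 144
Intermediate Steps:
d = 3 (d = 4 - 1 = 3)
B(K, z) = -12
(B((-10 - 5)*(-9 - 3), -10) + J(d))² = (-12 + (-3 + 3)²)² = (-12 + 0²)² = (-12 + 0)² = (-12)² = 144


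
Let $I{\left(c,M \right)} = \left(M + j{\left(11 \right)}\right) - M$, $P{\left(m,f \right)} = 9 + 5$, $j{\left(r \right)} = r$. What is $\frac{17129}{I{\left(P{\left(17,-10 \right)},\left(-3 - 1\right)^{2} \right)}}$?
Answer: $\frac{17129}{11} \approx 1557.2$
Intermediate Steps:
$P{\left(m,f \right)} = 14$
$I{\left(c,M \right)} = 11$ ($I{\left(c,M \right)} = \left(M + 11\right) - M = \left(11 + M\right) - M = 11$)
$\frac{17129}{I{\left(P{\left(17,-10 \right)},\left(-3 - 1\right)^{2} \right)}} = \frac{17129}{11}$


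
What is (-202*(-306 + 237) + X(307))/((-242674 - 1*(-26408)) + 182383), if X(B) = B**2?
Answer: -108187/33883 ≈ -3.1930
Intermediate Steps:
(-202*(-306 + 237) + X(307))/((-242674 - 1*(-26408)) + 182383) = (-202*(-306 + 237) + 307**2)/((-242674 - 1*(-26408)) + 182383) = (-202*(-69) + 94249)/((-242674 + 26408) + 182383) = (13938 + 94249)/(-216266 + 182383) = 108187/(-33883) = 108187*(-1/33883) = -108187/33883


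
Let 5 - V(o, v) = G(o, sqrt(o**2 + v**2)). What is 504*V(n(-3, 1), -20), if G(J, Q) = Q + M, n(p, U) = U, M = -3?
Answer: 4032 - 504*sqrt(401) ≈ -6060.6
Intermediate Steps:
G(J, Q) = -3 + Q (G(J, Q) = Q - 3 = -3 + Q)
V(o, v) = 8 - sqrt(o**2 + v**2) (V(o, v) = 5 - (-3 + sqrt(o**2 + v**2)) = 5 + (3 - sqrt(o**2 + v**2)) = 8 - sqrt(o**2 + v**2))
504*V(n(-3, 1), -20) = 504*(8 - sqrt(1**2 + (-20)**2)) = 504*(8 - sqrt(1 + 400)) = 504*(8 - sqrt(401)) = 4032 - 504*sqrt(401)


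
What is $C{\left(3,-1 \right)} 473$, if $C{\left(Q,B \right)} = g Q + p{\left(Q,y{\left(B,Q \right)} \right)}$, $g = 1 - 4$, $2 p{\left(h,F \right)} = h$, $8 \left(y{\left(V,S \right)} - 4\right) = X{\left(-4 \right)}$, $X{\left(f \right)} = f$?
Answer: $- \frac{7095}{2} \approx -3547.5$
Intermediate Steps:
$y{\left(V,S \right)} = \frac{7}{2}$ ($y{\left(V,S \right)} = 4 + \frac{1}{8} \left(-4\right) = 4 - \frac{1}{2} = \frac{7}{2}$)
$p{\left(h,F \right)} = \frac{h}{2}$
$g = -3$
$C{\left(Q,B \right)} = - \frac{5 Q}{2}$ ($C{\left(Q,B \right)} = - 3 Q + \frac{Q}{2} = - \frac{5 Q}{2}$)
$C{\left(3,-1 \right)} 473 = \left(- \frac{5}{2}\right) 3 \cdot 473 = \left(- \frac{15}{2}\right) 473 = - \frac{7095}{2}$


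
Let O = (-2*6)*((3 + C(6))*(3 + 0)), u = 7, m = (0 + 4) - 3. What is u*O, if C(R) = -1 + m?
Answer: -756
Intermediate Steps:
m = 1 (m = 4 - 3 = 1)
C(R) = 0 (C(R) = -1 + 1 = 0)
O = -108 (O = (-2*6)*((3 + 0)*(3 + 0)) = -36*3 = -12*9 = -108)
u*O = 7*(-108) = -756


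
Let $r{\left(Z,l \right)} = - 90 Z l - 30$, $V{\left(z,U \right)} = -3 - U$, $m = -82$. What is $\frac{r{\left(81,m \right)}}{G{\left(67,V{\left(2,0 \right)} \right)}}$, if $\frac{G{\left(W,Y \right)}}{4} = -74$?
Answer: $- \frac{298875}{148} \approx -2019.4$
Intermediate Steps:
$G{\left(W,Y \right)} = -296$ ($G{\left(W,Y \right)} = 4 \left(-74\right) = -296$)
$r{\left(Z,l \right)} = -30 - 90 Z l$ ($r{\left(Z,l \right)} = - 90 Z l - 30 = -30 - 90 Z l$)
$\frac{r{\left(81,m \right)}}{G{\left(67,V{\left(2,0 \right)} \right)}} = \frac{-30 - 7290 \left(-82\right)}{-296} = \left(-30 + 597780\right) \left(- \frac{1}{296}\right) = 597750 \left(- \frac{1}{296}\right) = - \frac{298875}{148}$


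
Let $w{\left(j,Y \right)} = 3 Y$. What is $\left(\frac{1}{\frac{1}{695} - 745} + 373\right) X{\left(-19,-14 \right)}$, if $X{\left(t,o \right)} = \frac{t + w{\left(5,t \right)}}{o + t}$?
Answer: $\frac{7338902266}{8543271} \approx 859.03$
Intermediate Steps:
$X{\left(t,o \right)} = \frac{4 t}{o + t}$ ($X{\left(t,o \right)} = \frac{t + 3 t}{o + t} = \frac{4 t}{o + t}$)
$\left(\frac{1}{\frac{1}{695} - 745} + 373\right) X{\left(-19,-14 \right)} = \left(\frac{1}{\frac{1}{695} - 745} + 373\right) 4 \left(-19\right) \frac{1}{-14 - 19} = \left(\frac{1}{\frac{1}{695} - 745} + 373\right) 4 \left(-19\right) \frac{1}{-33} = \left(\frac{1}{- \frac{517774}{695}} + 373\right) 4 \left(-19\right) \left(- \frac{1}{33}\right) = \left(- \frac{695}{517774} + 373\right) \frac{76}{33} = \frac{193129007}{517774} \cdot \frac{76}{33} = \frac{7338902266}{8543271}$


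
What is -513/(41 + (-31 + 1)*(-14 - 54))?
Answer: -513/2081 ≈ -0.24652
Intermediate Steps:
-513/(41 + (-31 + 1)*(-14 - 54)) = -513/(41 - 30*(-68)) = -513/(41 + 2040) = -513/2081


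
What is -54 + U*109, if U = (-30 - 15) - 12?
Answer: -6267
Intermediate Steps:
U = -57 (U = -45 - 12 = -57)
-54 + U*109 = -54 - 57*109 = -54 - 6213 = -6267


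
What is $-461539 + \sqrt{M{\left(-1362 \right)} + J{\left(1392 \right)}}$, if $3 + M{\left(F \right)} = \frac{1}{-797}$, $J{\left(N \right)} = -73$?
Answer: $-461539 + \frac{i \sqrt{48276681}}{797} \approx -4.6154 \cdot 10^{5} + 8.7179 i$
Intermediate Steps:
$M{\left(F \right)} = - \frac{2392}{797}$ ($M{\left(F \right)} = -3 + \frac{1}{-797} = -3 - \frac{1}{797} = - \frac{2392}{797}$)
$-461539 + \sqrt{M{\left(-1362 \right)} + J{\left(1392 \right)}} = -461539 + \sqrt{- \frac{2392}{797} - 73} = -461539 + \sqrt{- \frac{60573}{797}} = -461539 + \frac{i \sqrt{48276681}}{797}$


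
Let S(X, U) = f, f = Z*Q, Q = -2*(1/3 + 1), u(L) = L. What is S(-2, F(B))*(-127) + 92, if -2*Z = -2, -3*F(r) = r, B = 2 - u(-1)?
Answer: 1292/3 ≈ 430.67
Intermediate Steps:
B = 3 (B = 2 - 1*(-1) = 2 + 1 = 3)
F(r) = -r/3
Z = 1 (Z = -1/2*(-2) = 1)
Q = -8/3 (Q = -2*(1/3 + 1) = -2*4/3 = -8/3 ≈ -2.6667)
f = -8/3 (f = 1*(-8/3) = -8/3 ≈ -2.6667)
S(X, U) = -8/3
S(-2, F(B))*(-127) + 92 = -8/3*(-127) + 92 = 1016/3 + 92 = 1292/3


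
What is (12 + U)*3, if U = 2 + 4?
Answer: 54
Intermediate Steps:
U = 6
(12 + U)*3 = (12 + 6)*3 = 18*3 = 54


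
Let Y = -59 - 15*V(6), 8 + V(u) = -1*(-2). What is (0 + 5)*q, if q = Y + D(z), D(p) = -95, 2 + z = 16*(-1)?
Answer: -320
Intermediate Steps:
z = -18 (z = -2 + 16*(-1) = -2 - 16 = -18)
V(u) = -6 (V(u) = -8 - 1*(-2) = -8 + 2 = -6)
Y = 31 (Y = -59 - 15*(-6) = -59 + 90 = 31)
q = -64 (q = 31 - 95 = -64)
(0 + 5)*q = (0 + 5)*(-64) = 5*(-64) = -320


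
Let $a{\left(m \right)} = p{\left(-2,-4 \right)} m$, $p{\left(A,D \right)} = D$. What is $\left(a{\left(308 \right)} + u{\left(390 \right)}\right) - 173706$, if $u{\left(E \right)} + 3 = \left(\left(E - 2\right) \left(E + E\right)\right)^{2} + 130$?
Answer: $91590794789$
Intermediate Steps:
$u{\left(E \right)} = 127 + 4 E^{2} \left(-2 + E\right)^{2}$ ($u{\left(E \right)} = -3 + \left(\left(\left(E - 2\right) \left(E + E\right)\right)^{2} + 130\right) = -3 + \left(\left(\left(-2 + E\right) 2 E\right)^{2} + 130\right) = -3 + \left(\left(2 E \left(-2 + E\right)\right)^{2} + 130\right) = -3 + \left(4 E^{2} \left(-2 + E\right)^{2} + 130\right) = -3 + \left(130 + 4 E^{2} \left(-2 + E\right)^{2}\right) = 127 + 4 E^{2} \left(-2 + E\right)^{2}$)
$a{\left(m \right)} = - 4 m$
$\left(a{\left(308 \right)} + u{\left(390 \right)}\right) - 173706 = \left(\left(-4\right) 308 + \left(127 + 4 \cdot 390^{2} \left(-2 + 390\right)^{2}\right)\right) - 173706 = \left(-1232 + \left(127 + 4 \cdot 152100 \cdot 388^{2}\right)\right) - 173706 = \left(-1232 + \left(127 + 4 \cdot 152100 \cdot 150544\right)\right) - 173706 = \left(-1232 + \left(127 + 91590969600\right)\right) - 173706 = \left(-1232 + 91590969727\right) - 173706 = 91590968495 - 173706 = 91590794789$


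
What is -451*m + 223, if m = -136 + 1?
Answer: 61108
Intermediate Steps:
m = -135
-451*m + 223 = -451*(-135) + 223 = 60885 + 223 = 61108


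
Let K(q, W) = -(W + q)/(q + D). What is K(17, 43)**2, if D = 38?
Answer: 144/121 ≈ 1.1901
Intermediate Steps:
K(q, W) = -(W + q)/(38 + q) (K(q, W) = -(W + q)/(q + 38) = -(W + q)/(38 + q))
K(17, 43)**2 = ((-1*43 - 1*17)/(38 + 17))**2 = ((-43 - 17)/55)**2 = ((1/55)*(-60))**2 = (-12/11)**2 = 144/121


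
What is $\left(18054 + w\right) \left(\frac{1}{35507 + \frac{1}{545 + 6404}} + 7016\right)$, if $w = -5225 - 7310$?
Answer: $\frac{9554022720571307}{246738144} \approx 3.8721 \cdot 10^{7}$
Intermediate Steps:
$w = -12535$
$\left(18054 + w\right) \left(\frac{1}{35507 + \frac{1}{545 + 6404}} + 7016\right) = \left(18054 - 12535\right) \left(\frac{1}{35507 + \frac{1}{545 + 6404}} + 7016\right) = 5519 \left(\frac{1}{35507 + \frac{1}{6949}} + 7016\right) = 5519 \left(\frac{1}{\frac{246738144}{6949}} + 7016\right) = 5519 \left(\frac{6949}{246738144} + 7016\right) = 5519 \cdot \frac{1731114825253}{246738144} = \frac{9554022720571307}{246738144}$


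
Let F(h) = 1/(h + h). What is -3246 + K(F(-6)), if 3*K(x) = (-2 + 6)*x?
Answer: -29215/9 ≈ -3246.1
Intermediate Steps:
F(h) = 1/(2*h)
K(x) = 4*x/3 (K(x) = ((-2 + 6)*x)/3 = (4*x)/3 = 4*x/3)
-3246 + K(F(-6)) = -3246 + 4*((½)/(-6))/3 = -3246 + 4*((½)*(-⅙))/3 = -3246 + (4/3)*(-1/12) = -3246 - ⅑ = -29215/9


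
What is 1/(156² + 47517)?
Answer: 1/71853 ≈ 1.3917e-5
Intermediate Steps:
1/(156² + 47517) = 1/(24336 + 47517) = 1/71853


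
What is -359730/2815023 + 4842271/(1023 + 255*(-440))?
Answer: -4557032646481/104321937357 ≈ -43.682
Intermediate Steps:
-359730/2815023 + 4842271/(1023 + 255*(-440)) = -359730*1/2815023 + 4842271/(1023 - 112200) = -119910/938341 + 4842271/(-111177) = -119910/938341 + 4842271*(-1/111177) = -119910/938341 - 4842271/111177 = -4557032646481/104321937357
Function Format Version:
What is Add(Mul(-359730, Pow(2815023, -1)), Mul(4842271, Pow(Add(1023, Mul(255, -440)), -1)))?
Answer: Rational(-4557032646481, 104321937357) ≈ -43.682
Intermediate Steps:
Add(Mul(-359730, Pow(2815023, -1)), Mul(4842271, Pow(Add(1023, Mul(255, -440)), -1))) = Add(Mul(-359730, Rational(1, 2815023)), Mul(4842271, Pow(Add(1023, -112200), -1))) = Add(Rational(-119910, 938341), Mul(4842271, Pow(-111177, -1))) = Add(Rational(-119910, 938341), Mul(4842271, Rational(-1, 111177))) = Add(Rational(-119910, 938341), Rational(-4842271, 111177)) = Rational(-4557032646481, 104321937357)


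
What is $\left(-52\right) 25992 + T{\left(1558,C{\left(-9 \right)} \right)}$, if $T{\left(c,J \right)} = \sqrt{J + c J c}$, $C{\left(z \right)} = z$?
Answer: $-1351584 + 3 i \sqrt{2427365} \approx -1.3516 \cdot 10^{6} + 4674.0 i$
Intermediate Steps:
$T{\left(c,J \right)} = \sqrt{J + J c^{2}}$ ($T{\left(c,J \right)} = \sqrt{J + J c c} = \sqrt{J + J c^{2}}$)
$\left(-52\right) 25992 + T{\left(1558,C{\left(-9 \right)} \right)} = \left(-52\right) 25992 + \sqrt{- 9 \left(1 + 1558^{2}\right)} = -1351584 + \sqrt{- 9 \left(1 + 2427364\right)} = -1351584 + \sqrt{\left(-9\right) 2427365} = -1351584 + \sqrt{-21846285} = -1351584 + 3 i \sqrt{2427365}$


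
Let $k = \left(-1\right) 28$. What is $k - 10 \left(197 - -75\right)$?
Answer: $-2748$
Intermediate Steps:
$k = -28$
$k - 10 \left(197 - -75\right) = -28 - 10 \left(197 - -75\right) = -28 - 10 \left(197 + 75\right) = -28 - 2720 = -2748$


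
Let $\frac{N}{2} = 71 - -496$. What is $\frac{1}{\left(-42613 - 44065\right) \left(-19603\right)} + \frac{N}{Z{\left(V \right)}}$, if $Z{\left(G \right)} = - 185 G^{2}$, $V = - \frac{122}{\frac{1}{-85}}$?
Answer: $- \frac{238367556407}{4225427709461287625} \approx -5.6413 \cdot 10^{-8}$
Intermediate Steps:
$N = 1134$ ($N = 2 \left(71 - -496\right) = 2 \left(71 + 496\right) = 2 \cdot 567 = 1134$)
$V = 10370$ ($V = - \frac{122}{- \frac{1}{85}} = \left(-122\right) \left(-85\right) = 10370$)
$\frac{1}{\left(-42613 - 44065\right) \left(-19603\right)} + \frac{N}{Z{\left(V \right)}} = \frac{1}{\left(-42613 - 44065\right) \left(-19603\right)} + \frac{1134}{\left(-185\right) 10370^{2}} = \frac{1}{-86678} \left(- \frac{1}{19603}\right) + \frac{1134}{\left(-185\right) 107536900} = \left(- \frac{1}{86678}\right) \left(- \frac{1}{19603}\right) + \frac{1134}{-19894326500} = \frac{1}{1699148834} + 1134 \left(- \frac{1}{19894326500}\right) = \frac{1}{1699148834} - \frac{567}{9947163250} = - \frac{238367556407}{4225427709461287625}$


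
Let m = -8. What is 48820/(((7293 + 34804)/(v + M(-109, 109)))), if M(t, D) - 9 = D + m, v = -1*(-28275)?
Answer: 1385755700/42097 ≈ 32918.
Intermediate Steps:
v = 28275
M(t, D) = 1 + D (M(t, D) = 9 + (D - 8) = 9 + (-8 + D) = 1 + D)
48820/(((7293 + 34804)/(v + M(-109, 109)))) = 48820/(((7293 + 34804)/(28275 + (1 + 109)))) = 48820/((42097/(28275 + 110))) = 48820/((42097/28385)) = 48820/((42097*(1/28385))) = 48820/(42097/28385) = 48820*(28385/42097) = 1385755700/42097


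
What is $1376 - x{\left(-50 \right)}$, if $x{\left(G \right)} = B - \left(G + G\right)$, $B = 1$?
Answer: $1275$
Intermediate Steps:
$x{\left(G \right)} = 1 - 2 G$ ($x{\left(G \right)} = 1 - \left(G + G\right) = 1 - 2 G$)
$1376 - x{\left(-50 \right)} = 1376 - \left(1 - -100\right) = 1376 - \left(1 + 100\right) = 1376 - 101 = 1275$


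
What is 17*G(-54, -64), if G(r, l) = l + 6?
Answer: -986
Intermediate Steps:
G(r, l) = 6 + l
17*G(-54, -64) = 17*(6 - 64) = 17*(-58) = -986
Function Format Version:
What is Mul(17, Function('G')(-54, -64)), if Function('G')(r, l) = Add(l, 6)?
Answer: -986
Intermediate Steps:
Function('G')(r, l) = Add(6, l)
Mul(17, Function('G')(-54, -64)) = Mul(17, Add(6, -64)) = Mul(17, -58) = -986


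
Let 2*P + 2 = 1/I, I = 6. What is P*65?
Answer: -715/12 ≈ -59.583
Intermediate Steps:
P = -11/12 (P = -1 + (1/2)/6 = -1 + (1/2)*(1/6) = -1 + 1/12 = -11/12 ≈ -0.91667)
P*65 = -11/12*65 = -715/12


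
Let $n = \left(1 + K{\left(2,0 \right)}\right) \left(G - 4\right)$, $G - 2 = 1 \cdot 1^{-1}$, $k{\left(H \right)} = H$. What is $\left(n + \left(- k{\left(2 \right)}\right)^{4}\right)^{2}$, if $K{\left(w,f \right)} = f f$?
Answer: $225$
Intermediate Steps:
$K{\left(w,f \right)} = f^{2}$
$G = 3$ ($G = 2 + 1 \cdot 1^{-1} = 2 + 1 \cdot 1 = 2 + 1 = 3$)
$n = -1$ ($n = \left(1 + 0^{2}\right) \left(3 - 4\right) = \left(1 + 0\right) \left(-1\right) = 1 \left(-1\right) = -1$)
$\left(n + \left(- k{\left(2 \right)}\right)^{4}\right)^{2} = \left(-1 + \left(\left(-1\right) 2\right)^{4}\right)^{2} = \left(-1 + \left(-2\right)^{4}\right)^{2} = \left(-1 + 16\right)^{2} = 15^{2} = 225$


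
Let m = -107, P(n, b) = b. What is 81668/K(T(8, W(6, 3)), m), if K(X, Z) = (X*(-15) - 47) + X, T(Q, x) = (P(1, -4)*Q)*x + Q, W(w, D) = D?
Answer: 81668/1185 ≈ 68.918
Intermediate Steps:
T(Q, x) = Q - 4*Q*x (T(Q, x) = (-4*Q)*x + Q = -4*Q*x + Q = Q - 4*Q*x)
K(X, Z) = -47 - 14*X (K(X, Z) = (-15*X - 47) + X = (-47 - 15*X) + X = -47 - 14*X)
81668/K(T(8, W(6, 3)), m) = 81668/(-47 - 112*(1 - 4*3)) = 81668/(-47 - 112*(1 - 12)) = 81668/(-47 - 112*(-11)) = 81668/(-47 - 14*(-88)) = 81668/(-47 + 1232) = 81668/1185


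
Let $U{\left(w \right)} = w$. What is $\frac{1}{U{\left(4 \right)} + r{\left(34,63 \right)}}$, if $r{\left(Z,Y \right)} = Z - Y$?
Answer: $- \frac{1}{25} \approx -0.04$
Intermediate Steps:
$\frac{1}{U{\left(4 \right)} + r{\left(34,63 \right)}} = \frac{1}{4 + \left(34 - 63\right)} = \frac{1}{4 - 29} = \frac{1}{-25} = - \frac{1}{25}$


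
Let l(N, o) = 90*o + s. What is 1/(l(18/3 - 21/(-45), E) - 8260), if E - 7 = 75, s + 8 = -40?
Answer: -1/928 ≈ -0.0010776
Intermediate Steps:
s = -48 (s = -8 - 40 = -48)
E = 82 (E = 7 + 75 = 82)
l(N, o) = -48 + 90*o (l(N, o) = 90*o - 48 = -48 + 90*o)
1/(l(18/3 - 21/(-45), E) - 8260) = 1/((-48 + 90*82) - 8260) = 1/((-48 + 7380) - 8260) = 1/(7332 - 8260) = 1/(-928) = -1/928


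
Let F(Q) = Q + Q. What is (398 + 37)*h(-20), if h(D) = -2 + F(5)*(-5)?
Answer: -22620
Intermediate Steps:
F(Q) = 2*Q
h(D) = -52 (h(D) = -2 + (2*5)*(-5) = -2 + 10*(-5) = -2 - 50 = -52)
(398 + 37)*h(-20) = (398 + 37)*(-52) = 435*(-52) = -22620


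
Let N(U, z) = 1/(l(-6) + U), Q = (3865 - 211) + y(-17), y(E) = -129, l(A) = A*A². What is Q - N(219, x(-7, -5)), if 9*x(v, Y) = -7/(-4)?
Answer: 10574/3 ≈ 3524.7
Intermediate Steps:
l(A) = A³
x(v, Y) = 7/36 (x(v, Y) = (-7/(-4))/9 = (-7*(-¼))/9 = (⅑)*(7/4) = 7/36)
Q = 3525 (Q = (3865 - 211) - 129 = 3654 - 129 = 3525)
N(U, z) = 1/(-216 + U) (N(U, z) = 1/((-6)³ + U) = 1/(-216 + U))
Q - N(219, x(-7, -5)) = 3525 - 1/(-216 + 219) = 3525 - 1/3 = 3525 - 1*⅓ = 3525 - ⅓ = 10574/3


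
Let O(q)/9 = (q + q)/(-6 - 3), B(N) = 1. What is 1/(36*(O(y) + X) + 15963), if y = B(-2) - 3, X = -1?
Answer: 1/16071 ≈ 6.2224e-5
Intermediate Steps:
y = -2 (y = 1 - 3 = -2)
O(q) = -2*q (O(q) = 9*((q + q)/(-6 - 3)) = 9*((2*q)/(-9)) = 9*((2*q)*(-1/9)) = 9*(-2*q/9) = -2*q)
1/(36*(O(y) + X) + 15963) = 1/(36*(-2*(-2) - 1) + 15963) = 1/(36*(4 - 1) + 15963) = 1/(36*3 + 15963) = 1/(108 + 15963) = 1/16071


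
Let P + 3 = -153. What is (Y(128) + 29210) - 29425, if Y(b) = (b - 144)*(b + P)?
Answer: 233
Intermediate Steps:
P = -156 (P = -3 - 153 = -156)
Y(b) = (-156 + b)*(-144 + b) (Y(b) = (b - 144)*(b - 156) = (-144 + b)*(-156 + b) = (-156 + b)*(-144 + b))
(Y(128) + 29210) - 29425 = ((22464 + 128**2 - 300*128) + 29210) - 29425 = ((22464 + 16384 - 38400) + 29210) - 29425 = (448 + 29210) - 29425 = 29658 - 29425 = 233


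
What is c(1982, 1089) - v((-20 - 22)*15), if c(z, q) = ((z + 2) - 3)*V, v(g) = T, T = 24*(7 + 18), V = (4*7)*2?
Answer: 110336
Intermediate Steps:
V = 56 (V = 28*2 = 56)
T = 600 (T = 24*25 = 600)
v(g) = 600
c(z, q) = -56 + 56*z (c(z, q) = ((z + 2) - 3)*56 = ((2 + z) - 3)*56 = (-1 + z)*56 = -56 + 56*z)
c(1982, 1089) - v((-20 - 22)*15) = (-56 + 56*1982) - 1*600 = (-56 + 110992) - 600 = 110936 - 600 = 110336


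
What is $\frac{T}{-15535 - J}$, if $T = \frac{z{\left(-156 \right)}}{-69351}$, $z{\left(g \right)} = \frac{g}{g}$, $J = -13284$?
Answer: $\frac{1}{156109101} \approx 6.4058 \cdot 10^{-9}$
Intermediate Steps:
$z{\left(g \right)} = 1$
$T = - \frac{1}{69351}$ ($T = 1 \frac{1}{-69351} = 1 \left(- \frac{1}{69351}\right) = - \frac{1}{69351} \approx -1.4419 \cdot 10^{-5}$)
$\frac{T}{-15535 - J} = - \frac{1}{69351 \left(-15535 - -13284\right)} = - \frac{1}{69351 \left(-15535 + 13284\right)} = - \frac{1}{69351 \left(-2251\right)} = \left(- \frac{1}{69351}\right) \left(- \frac{1}{2251}\right) = \frac{1}{156109101}$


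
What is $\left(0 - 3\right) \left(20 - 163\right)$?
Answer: $429$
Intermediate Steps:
$\left(0 - 3\right) \left(20 - 163\right) = \left(-3\right) \left(-143\right) = 429$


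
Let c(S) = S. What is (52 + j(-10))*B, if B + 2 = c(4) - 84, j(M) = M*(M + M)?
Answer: -20664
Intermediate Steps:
j(M) = 2*M**2 (j(M) = M*(2*M) = 2*M**2)
B = -82 (B = -2 + (4 - 84) = -2 - 80 = -82)
(52 + j(-10))*B = (52 + 2*(-10)**2)*(-82) = (52 + 2*100)*(-82) = (52 + 200)*(-82) = 252*(-82) = -20664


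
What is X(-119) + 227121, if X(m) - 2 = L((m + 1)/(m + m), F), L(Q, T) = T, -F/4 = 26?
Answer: 227019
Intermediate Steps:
F = -104 (F = -4*26 = -104)
X(m) = -102 (X(m) = 2 - 104 = -102)
X(-119) + 227121 = -102 + 227121 = 227019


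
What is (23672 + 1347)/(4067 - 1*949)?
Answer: 25019/3118 ≈ 8.0240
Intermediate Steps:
(23672 + 1347)/(4067 - 1*949) = 25019/(4067 - 949) = 25019/3118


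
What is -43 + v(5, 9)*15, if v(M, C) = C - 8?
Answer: -28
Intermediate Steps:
v(M, C) = -8 + C
-43 + v(5, 9)*15 = -43 + (-8 + 9)*15 = -43 + 1*15 = -43 + 15 = -28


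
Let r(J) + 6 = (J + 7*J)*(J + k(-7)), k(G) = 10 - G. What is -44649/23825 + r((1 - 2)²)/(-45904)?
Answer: -1026427773/546831400 ≈ -1.8770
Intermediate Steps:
r(J) = -6 + 8*J*(17 + J) (r(J) = -6 + (J + 7*J)*(J + (10 - 1*(-7))) = -6 + (8*J)*(J + (10 + 7)) = -6 + (8*J)*(J + 17) = -6 + (8*J)*(17 + J) = -6 + 8*J*(17 + J))
-44649/23825 + r((1 - 2)²)/(-45904) = -44649/23825 + (-6 + 8*((1 - 2)²)² + 136*(1 - 2)²)/(-45904) = -44649*1/23825 + (-6 + 8*((-1)²)² + 136*(-1)²)*(-1/45904) = -44649/23825 + (-6 + 8*1² + 136*1)*(-1/45904) = -44649/23825 + (-6 + 8*1 + 136)*(-1/45904) = -44649/23825 + (-6 + 8 + 136)*(-1/45904) = -44649/23825 + 138*(-1/45904) = -44649/23825 - 69/22952 = -1026427773/546831400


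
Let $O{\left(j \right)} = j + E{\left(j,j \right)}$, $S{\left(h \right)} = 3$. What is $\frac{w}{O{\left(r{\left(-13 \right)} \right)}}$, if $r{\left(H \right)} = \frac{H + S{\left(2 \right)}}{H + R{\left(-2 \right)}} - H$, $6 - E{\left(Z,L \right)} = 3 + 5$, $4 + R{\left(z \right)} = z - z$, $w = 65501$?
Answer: $\frac{1113517}{197} \approx 5652.4$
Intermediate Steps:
$R{\left(z \right)} = -4$ ($R{\left(z \right)} = -4 + \left(z - z\right) = -4 + 0 = -4$)
$E{\left(Z,L \right)} = -2$ ($E{\left(Z,L \right)} = 6 - \left(3 + 5\right) = 6 - 8 = -2$)
$r{\left(H \right)} = - H + \frac{3 + H}{-4 + H}$ ($r{\left(H \right)} = \frac{H + 3}{H - 4} - H = \frac{3 + H}{-4 + H} - H = - H + \frac{3 + H}{-4 + H}$)
$O{\left(j \right)} = -2 + j$ ($O{\left(j \right)} = j - 2 = -2 + j$)
$\frac{w}{O{\left(r{\left(-13 \right)} \right)}} = \frac{65501}{-2 + \frac{3 - \left(-13\right)^{2} + 5 \left(-13\right)}{-4 - 13}} = \frac{65501}{-2 + \frac{3 - 169 - 65}{-17}} = \frac{65501}{-2 - \frac{3 - 169 - 65}{17}} = \frac{65501}{-2 - - \frac{231}{17}} = \frac{65501}{-2 + \frac{231}{17}} = \frac{65501}{\frac{197}{17}} = 65501 \cdot \frac{17}{197} = \frac{1113517}{197}$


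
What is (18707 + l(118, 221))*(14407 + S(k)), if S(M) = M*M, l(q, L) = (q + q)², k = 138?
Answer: 2488854753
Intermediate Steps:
l(q, L) = 4*q² (l(q, L) = (2*q)² = 4*q²)
S(M) = M²
(18707 + l(118, 221))*(14407 + S(k)) = (18707 + 4*118²)*(14407 + 138²) = (18707 + 4*13924)*(14407 + 19044) = (18707 + 55696)*33451 = 74403*33451 = 2488854753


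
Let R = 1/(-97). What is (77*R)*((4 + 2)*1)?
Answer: -462/97 ≈ -4.7629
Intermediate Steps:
R = -1/97 ≈ -0.010309
(77*R)*((4 + 2)*1) = (77*(-1/97))*((4 + 2)*1) = -462/97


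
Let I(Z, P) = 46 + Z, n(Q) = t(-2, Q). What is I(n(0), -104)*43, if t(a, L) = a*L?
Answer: 1978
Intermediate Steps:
t(a, L) = L*a
n(Q) = -2*Q (n(Q) = Q*(-2) = -2*Q)
I(n(0), -104)*43 = (46 - 2*0)*43 = (46 + 0)*43 = 46*43 = 1978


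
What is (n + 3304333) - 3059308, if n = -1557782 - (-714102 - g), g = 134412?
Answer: -464243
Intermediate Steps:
n = -709268 (n = -1557782 - (-714102 - 1*134412) = -1557782 - (-714102 - 134412) = -1557782 - 1*(-848514) = -1557782 + 848514 = -709268)
(n + 3304333) - 3059308 = (-709268 + 3304333) - 3059308 = 2595065 - 3059308 = -464243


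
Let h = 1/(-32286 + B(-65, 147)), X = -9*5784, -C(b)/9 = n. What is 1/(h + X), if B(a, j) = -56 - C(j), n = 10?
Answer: -32252/1678910113 ≈ -1.9210e-5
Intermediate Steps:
C(b) = -90 (C(b) = -9*10 = -90)
B(a, j) = 34 (B(a, j) = -56 - 1*(-90) = -56 + 90 = 34)
X = -52056
h = -1/32252 (h = 1/(-32286 + 34) = 1/(-32252) = -1/32252 ≈ -3.1006e-5)
1/(h + X) = 1/(-1/32252 - 52056) = 1/(-1678910113/32252) = -32252/1678910113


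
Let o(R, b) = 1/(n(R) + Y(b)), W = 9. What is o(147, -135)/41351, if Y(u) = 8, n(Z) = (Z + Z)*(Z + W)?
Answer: 1/1896853072 ≈ 5.2719e-10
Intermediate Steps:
n(Z) = 2*Z*(9 + Z) (n(Z) = (Z + Z)*(Z + 9) = (2*Z)*(9 + Z) = 2*Z*(9 + Z))
o(R, b) = 1/(8 + 2*R*(9 + R)) (o(R, b) = 1/(2*R*(9 + R) + 8) = 1/(8 + 2*R*(9 + R)))
o(147, -135)/41351 = (1/(2*(4 + 147*(9 + 147))))/41351 = (1/(2*(4 + 147*156)))*(1/41351) = (1/(2*(4 + 22932)))*(1/41351) = ((1/2)/22936)*(1/41351) = ((1/2)*(1/22936))*(1/41351) = (1/45872)*(1/41351) = 1/1896853072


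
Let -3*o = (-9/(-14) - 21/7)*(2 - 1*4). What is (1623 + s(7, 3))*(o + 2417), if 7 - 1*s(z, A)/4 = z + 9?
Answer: 26832996/7 ≈ 3.8333e+6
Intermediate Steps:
s(z, A) = -8 - 4*z (s(z, A) = 28 - 4*(z + 9) = 28 - 4*(9 + z) = 28 + (-36 - 4*z) = -8 - 4*z)
o = -11/7 (o = -(-9/(-14) - 21/7)*(2 - 1*4)/3 = -(-9*(-1/14) - 21*1/7)*(2 - 4)/3 = -(9/14 - 3)*(-2)/3 = -(-11)*(-2)/14 = -1/3*33/7 = -11/7 ≈ -1.5714)
(1623 + s(7, 3))*(o + 2417) = (1623 + (-8 - 4*7))*(-11/7 + 2417) = (1623 + (-8 - 28))*(16908/7) = (1623 - 36)*(16908/7) = 1587*(16908/7) = 26832996/7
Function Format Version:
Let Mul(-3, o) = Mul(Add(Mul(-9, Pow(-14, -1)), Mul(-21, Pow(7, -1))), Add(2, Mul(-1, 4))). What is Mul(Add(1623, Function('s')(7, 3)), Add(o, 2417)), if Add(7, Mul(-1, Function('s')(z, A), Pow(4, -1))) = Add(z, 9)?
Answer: Rational(26832996, 7) ≈ 3.8333e+6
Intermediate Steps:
Function('s')(z, A) = Add(-8, Mul(-4, z)) (Function('s')(z, A) = Add(28, Mul(-4, Add(z, 9))) = Add(28, Mul(-4, Add(9, z))) = Add(28, Add(-36, Mul(-4, z))) = Add(-8, Mul(-4, z)))
o = Rational(-11, 7) (o = Mul(Rational(-1, 3), Mul(Add(Mul(-9, Pow(-14, -1)), Mul(-21, Pow(7, -1))), Add(2, Mul(-1, 4)))) = Mul(Rational(-1, 3), Mul(Add(Mul(-9, Rational(-1, 14)), Mul(-21, Rational(1, 7))), Add(2, -4))) = Mul(Rational(-1, 3), Mul(Add(Rational(9, 14), -3), -2)) = Mul(Rational(-1, 3), Mul(Rational(-33, 14), -2)) = Mul(Rational(-1, 3), Rational(33, 7)) = Rational(-11, 7) ≈ -1.5714)
Mul(Add(1623, Function('s')(7, 3)), Add(o, 2417)) = Mul(Add(1623, Add(-8, Mul(-4, 7))), Add(Rational(-11, 7), 2417)) = Mul(Add(1623, Add(-8, -28)), Rational(16908, 7)) = Mul(Add(1623, -36), Rational(16908, 7)) = Mul(1587, Rational(16908, 7)) = Rational(26832996, 7)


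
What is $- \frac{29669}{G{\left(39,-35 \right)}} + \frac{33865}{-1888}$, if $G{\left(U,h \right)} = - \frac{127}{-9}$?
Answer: $- \frac{508436503}{239776} \approx -2120.5$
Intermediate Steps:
$G{\left(U,h \right)} = \frac{127}{9}$ ($G{\left(U,h \right)} = \left(-127\right) \left(- \frac{1}{9}\right) = \frac{127}{9}$)
$- \frac{29669}{G{\left(39,-35 \right)}} + \frac{33865}{-1888} = - \frac{29669}{\frac{127}{9}} + \frac{33865}{-1888} = \left(-29669\right) \frac{9}{127} + 33865 \left(- \frac{1}{1888}\right) = - \frac{267021}{127} - \frac{33865}{1888} = - \frac{508436503}{239776}$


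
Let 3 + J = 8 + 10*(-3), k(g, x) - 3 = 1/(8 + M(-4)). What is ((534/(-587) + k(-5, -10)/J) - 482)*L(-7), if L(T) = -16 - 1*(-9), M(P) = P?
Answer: 198481017/58700 ≈ 3381.3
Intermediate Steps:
L(T) = -7 (L(T) = -16 + 9 = -7)
k(g, x) = 13/4 (k(g, x) = 3 + 1/(8 - 4) = 3 + 1/4 = 3 + ¼ = 13/4)
J = -25 (J = -3 + (8 + 10*(-3)) = -3 + (8 - 30) = -3 - 22 = -25)
((534/(-587) + k(-5, -10)/J) - 482)*L(-7) = ((534/(-587) + (13/4)/(-25)) - 482)*(-7) = ((534*(-1/587) + (13/4)*(-1/25)) - 482)*(-7) = ((-534/587 - 13/100) - 482)*(-7) = (-61031/58700 - 482)*(-7) = -28354431/58700*(-7) = 198481017/58700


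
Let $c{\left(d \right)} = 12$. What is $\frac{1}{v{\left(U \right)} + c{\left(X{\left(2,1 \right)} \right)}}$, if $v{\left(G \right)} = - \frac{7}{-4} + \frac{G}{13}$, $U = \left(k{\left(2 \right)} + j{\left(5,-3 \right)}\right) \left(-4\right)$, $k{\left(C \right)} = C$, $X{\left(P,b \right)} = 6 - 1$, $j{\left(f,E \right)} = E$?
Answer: $\frac{52}{731} \approx 0.071135$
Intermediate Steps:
$X{\left(P,b \right)} = 5$ ($X{\left(P,b \right)} = 6 - 1 = 5$)
$U = 4$ ($U = \left(2 - 3\right) \left(-4\right) = \left(-1\right) \left(-4\right) = 4$)
$v{\left(G \right)} = \frac{7}{4} + \frac{G}{13}$ ($v{\left(G \right)} = \left(-7\right) \left(- \frac{1}{4}\right) + G \frac{1}{13} = \frac{7}{4} + \frac{G}{13}$)
$\frac{1}{v{\left(U \right)} + c{\left(X{\left(2,1 \right)} \right)}} = \frac{1}{\left(\frac{7}{4} + \frac{1}{13} \cdot 4\right) + 12} = \frac{1}{\left(\frac{7}{4} + \frac{4}{13}\right) + 12} = \frac{1}{\frac{107}{52} + 12} = \frac{1}{\frac{731}{52}} = \frac{52}{731}$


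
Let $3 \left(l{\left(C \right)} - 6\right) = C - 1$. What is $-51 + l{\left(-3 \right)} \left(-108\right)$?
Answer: $-555$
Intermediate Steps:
$l{\left(C \right)} = \frac{17}{3} + \frac{C}{3}$ ($l{\left(C \right)} = 6 + \frac{C - 1}{3} = 6 + \frac{-1 + C}{3} = 6 + \left(- \frac{1}{3} + \frac{C}{3}\right) = \frac{17}{3} + \frac{C}{3}$)
$-51 + l{\left(-3 \right)} \left(-108\right) = -51 + \left(\frac{17}{3} + \frac{1}{3} \left(-3\right)\right) \left(-108\right) = -51 + \left(\frac{17}{3} - 1\right) \left(-108\right) = -51 + \frac{14}{3} \left(-108\right) = -51 - 504 = -555$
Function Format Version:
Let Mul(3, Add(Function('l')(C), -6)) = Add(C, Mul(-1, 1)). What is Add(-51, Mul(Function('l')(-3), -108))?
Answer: -555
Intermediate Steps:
Function('l')(C) = Add(Rational(17, 3), Mul(Rational(1, 3), C)) (Function('l')(C) = Add(6, Mul(Rational(1, 3), Add(C, Mul(-1, 1)))) = Add(6, Mul(Rational(1, 3), Add(C, -1))) = Add(6, Mul(Rational(1, 3), Add(-1, C))) = Add(6, Add(Rational(-1, 3), Mul(Rational(1, 3), C))) = Add(Rational(17, 3), Mul(Rational(1, 3), C)))
Add(-51, Mul(Function('l')(-3), -108)) = Add(-51, Mul(Add(Rational(17, 3), Mul(Rational(1, 3), -3)), -108)) = Add(-51, Mul(Add(Rational(17, 3), -1), -108)) = Add(-51, Mul(Rational(14, 3), -108)) = Add(-51, -504) = -555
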